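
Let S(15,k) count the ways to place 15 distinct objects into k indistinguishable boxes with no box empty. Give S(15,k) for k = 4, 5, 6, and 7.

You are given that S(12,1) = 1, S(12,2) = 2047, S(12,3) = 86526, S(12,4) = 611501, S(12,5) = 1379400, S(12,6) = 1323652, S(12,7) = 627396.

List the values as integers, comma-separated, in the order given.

r13: T_13,2=2×2047+1=4095; T_13,3=3×86526+2047=261625; T_13,4=4×611501+86526=2532530; T_13,5=5×1379400+611501=7508501; T_13,6=6×1323652+1379400=9321312; T_13,7=7×627396+1323652=5715424
r14: T_14,3=3×261625+4095=788970; T_14,4=4×2532530+261625=10391745; T_14,5=5×7508501+2532530=40075035; T_14,6=6×9321312+7508501=63436373; T_14,7=7×5715424+9321312=49329280
r15: T_15,4=4×10391745+788970=42355950; T_15,5=5×40075035+10391745=210766920; T_15,6=6×63436373+40075035=420693273; T_15,7=7×49329280+63436373=408741333
Read S(15,4) = 42355950, S(15,5) = 210766920, S(15,6) = 420693273, S(15,7) = 408741333.

42355950, 210766920, 420693273, 408741333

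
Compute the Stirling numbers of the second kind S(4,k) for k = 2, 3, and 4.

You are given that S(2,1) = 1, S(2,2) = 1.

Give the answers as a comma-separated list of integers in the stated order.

i=3: T(3,1)=0+1·1=1 | T(3,2)=1+2·1=3 | T(3,3)=1+3·0=1
i=4: T(4,2)=1+2·3=7 | T(4,3)=3+3·1=6 | T(4,4)=1+4·0=1
Read S(4,2) = 7, S(4,3) = 6, S(4,4) = 1.

7, 6, 1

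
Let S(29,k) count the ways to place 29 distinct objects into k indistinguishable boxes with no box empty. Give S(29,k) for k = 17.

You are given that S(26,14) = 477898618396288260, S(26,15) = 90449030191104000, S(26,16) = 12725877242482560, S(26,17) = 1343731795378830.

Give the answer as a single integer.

21818248085373723570

i=27: T(27,15)=477898618396288260+15·90449030191104000=1834634071262848260 | T(27,16)=90449030191104000+16·12725877242482560=294063066070824960 | T(27,17)=12725877242482560+17·1343731795378830=35569317763922670
i=28: T(28,16)=1834634071262848260+16·294063066070824960=6539643128396047620 | T(28,17)=294063066070824960+17·35569317763922670=898741468057510350
i=29: T(29,17)=6539643128396047620+17·898741468057510350=21818248085373723570
Read S(29,17) = 21818248085373723570.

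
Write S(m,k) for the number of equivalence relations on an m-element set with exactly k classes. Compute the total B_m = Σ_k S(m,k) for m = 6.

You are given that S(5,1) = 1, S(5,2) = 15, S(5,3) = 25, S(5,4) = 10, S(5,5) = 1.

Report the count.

203

i=6: T(6,1)=0+1·1=1 | T(6,2)=1+2·15=31 | T(6,3)=15+3·25=90 | T(6,4)=25+4·10=65 | T(6,5)=10+5·1=15 | T(6,6)=1+6·0=1
B_6 = ΣS(6,k) = 1+31+90+65+15+1 = 203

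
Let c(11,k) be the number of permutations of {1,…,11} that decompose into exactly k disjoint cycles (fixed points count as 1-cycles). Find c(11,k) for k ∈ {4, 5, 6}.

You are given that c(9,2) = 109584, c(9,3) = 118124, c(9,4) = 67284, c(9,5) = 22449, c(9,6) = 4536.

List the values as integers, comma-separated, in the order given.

8409500, 3416930, 902055

r10: T_10,3=9×118124+109584=1172700; T_10,4=9×67284+118124=723680; T_10,5=9×22449+67284=269325; T_10,6=9×4536+22449=63273
r11: T_11,4=10×723680+1172700=8409500; T_11,5=10×269325+723680=3416930; T_11,6=10×63273+269325=902055
Read c(11,4) = 8409500, c(11,5) = 3416930, c(11,6) = 902055.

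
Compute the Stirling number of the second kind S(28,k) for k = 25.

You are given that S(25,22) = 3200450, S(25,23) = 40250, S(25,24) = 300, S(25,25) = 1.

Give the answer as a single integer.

6654375

r26: T_26,23=23×40250+3200450=4126200; T_26,24=24×300+40250=47450; T_26,25=25×1+300=325
r27: T_27,24=24×47450+4126200=5265000; T_27,25=25×325+47450=55575
r28: T_28,25=25×55575+5265000=6654375
Read S(28,25) = 6654375.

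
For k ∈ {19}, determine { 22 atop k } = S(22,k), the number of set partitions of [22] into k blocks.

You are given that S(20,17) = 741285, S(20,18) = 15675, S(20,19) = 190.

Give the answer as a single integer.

1389850

[21] T[21,18]:18*15675+741285=1023435 · T[21,19]:19*190+15675=19285
[22] T[22,19]:19*19285+1023435=1389850
Read S(22,19) = 1389850.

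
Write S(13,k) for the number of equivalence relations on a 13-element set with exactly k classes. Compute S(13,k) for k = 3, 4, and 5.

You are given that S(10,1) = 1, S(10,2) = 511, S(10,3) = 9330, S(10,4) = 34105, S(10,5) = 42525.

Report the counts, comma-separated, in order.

261625, 2532530, 7508501

[11] T[11,1]:1*1+0=1 · T[11,2]:2*511+1=1023 · T[11,3]:3*9330+511=28501 · T[11,4]:4*34105+9330=145750 · T[11,5]:5*42525+34105=246730
[12] T[12,2]:2*1023+1=2047 · T[12,3]:3*28501+1023=86526 · T[12,4]:4*145750+28501=611501 · T[12,5]:5*246730+145750=1379400
[13] T[13,3]:3*86526+2047=261625 · T[13,4]:4*611501+86526=2532530 · T[13,5]:5*1379400+611501=7508501
Read S(13,3) = 261625, S(13,4) = 2532530, S(13,5) = 7508501.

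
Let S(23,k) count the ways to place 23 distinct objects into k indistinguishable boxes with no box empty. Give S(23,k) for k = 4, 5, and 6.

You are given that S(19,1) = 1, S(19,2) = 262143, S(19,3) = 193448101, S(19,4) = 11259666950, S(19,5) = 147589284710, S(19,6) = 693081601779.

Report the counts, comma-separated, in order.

2916342574750, 96416888184100, 998969857983405

i=20: T(20,1)=0+1·1=1 | T(20,2)=1+2·262143=524287 | T(20,3)=262143+3·193448101=580606446 | T(20,4)=193448101+4·11259666950=45232115901 | T(20,5)=11259666950+5·147589284710=749206090500 | T(20,6)=147589284710+6·693081601779=4306078895384
i=21: T(21,2)=1+2·524287=1048575 | T(21,3)=524287+3·580606446=1742343625 | T(21,4)=580606446+4·45232115901=181509070050 | T(21,5)=45232115901+5·749206090500=3791262568401 | T(21,6)=749206090500+6·4306078895384=26585679462804
i=22: T(22,3)=1048575+3·1742343625=5228079450 | T(22,4)=1742343625+4·181509070050=727778623825 | T(22,5)=181509070050+5·3791262568401=19137821912055 | T(22,6)=3791262568401+6·26585679462804=163305339345225
i=23: T(23,4)=5228079450+4·727778623825=2916342574750 | T(23,5)=727778623825+5·19137821912055=96416888184100 | T(23,6)=19137821912055+6·163305339345225=998969857983405
Read S(23,4) = 2916342574750, S(23,5) = 96416888184100, S(23,6) = 998969857983405.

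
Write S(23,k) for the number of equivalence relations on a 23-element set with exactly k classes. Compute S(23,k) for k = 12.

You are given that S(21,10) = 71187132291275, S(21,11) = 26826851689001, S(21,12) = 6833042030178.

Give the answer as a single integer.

i=22: T(22,11)=71187132291275+11·26826851689001=366282500870286 | T(22,12)=26826851689001+12·6833042030178=108823356051137
i=23: T(23,12)=366282500870286+12·108823356051137=1672162773483930
Read S(23,12) = 1672162773483930.

1672162773483930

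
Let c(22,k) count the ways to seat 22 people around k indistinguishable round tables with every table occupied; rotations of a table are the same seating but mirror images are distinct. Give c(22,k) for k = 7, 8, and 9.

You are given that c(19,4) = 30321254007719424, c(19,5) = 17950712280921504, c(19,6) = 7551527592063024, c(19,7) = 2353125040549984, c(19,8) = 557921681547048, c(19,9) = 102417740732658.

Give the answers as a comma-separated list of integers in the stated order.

28939583397335447760, 7744654310169576800, 1634980697246583456

[20] T[20,5]:19*17950712280921504+30321254007719424=371384787345228000 · T[20,6]:19*7551527592063024+17950712280921504=161429736530118960 · T[20,7]:19*2353125040549984+7551527592063024=52260903362512720 · T[20,8]:19*557921681547048+2353125040549984=12953636989943896 · T[20,9]:19*102417740732658+557921681547048=2503858755467550
[21] T[21,6]:20*161429736530118960+371384787345228000=3599979517947607200 · T[21,7]:20*52260903362512720+161429736530118960=1206647803780373360 · T[21,8]:20*12953636989943896+52260903362512720=311333643161390640 · T[21,9]:20*2503858755467550+12953636989943896=63030812099294896
[22] T[22,7]:21*1206647803780373360+3599979517947607200=28939583397335447760 · T[22,8]:21*311333643161390640+1206647803780373360=7744654310169576800 · T[22,9]:21*63030812099294896+311333643161390640=1634980697246583456
Read c(22,7) = 28939583397335447760, c(22,8) = 7744654310169576800, c(22,9) = 1634980697246583456.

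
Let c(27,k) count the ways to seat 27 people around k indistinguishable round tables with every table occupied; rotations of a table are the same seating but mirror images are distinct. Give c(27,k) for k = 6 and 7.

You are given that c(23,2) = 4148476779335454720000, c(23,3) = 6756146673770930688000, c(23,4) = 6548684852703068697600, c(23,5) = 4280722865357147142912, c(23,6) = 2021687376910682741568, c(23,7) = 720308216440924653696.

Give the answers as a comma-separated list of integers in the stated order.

1000903392113435450162625024, 393178529313073708272042624

[24] T[24,3]:23*6756146673770930688000+4148476779335454720000=159539850276066860544000 · T[24,4]:23*6548684852703068697600+6756146673770930688000=157375898285941510732800 · T[24,5]:23*4280722865357147142912+6548684852703068697600=105005310755917452984576 · T[24,6]:23*2021687376910682741568+4280722865357147142912=50779532534302850198976 · T[24,7]:23*720308216440924653696+2021687376910682741568=18588776355051949776576
[25] T[25,4]:24*157375898285941510732800+159539850276066860544000=3936561409138663118131200 · T[25,5]:24*105005310755917452984576+157375898285941510732800=2677503356427960382362624 · T[25,6]:24*50779532534302850198976+105005310755917452984576=1323714091579185857760000 · T[25,7]:24*18588776355051949776576+50779532534302850198976=496910165055549644836800
[26] T[26,5]:25*2677503356427960382362624+3936561409138663118131200=70874145319837672677196800 · T[26,6]:25*1323714091579185857760000+2677503356427960382362624=35770355645907606826362624 · T[26,7]:25*496910165055549644836800+1323714091579185857760000=13746468217967926978680000
[27] T[27,6]:26*35770355645907606826362624+70874145319837672677196800=1000903392113435450162625024 · T[27,7]:26*13746468217967926978680000+35770355645907606826362624=393178529313073708272042624
Read c(27,6) = 1000903392113435450162625024, c(27,7) = 393178529313073708272042624.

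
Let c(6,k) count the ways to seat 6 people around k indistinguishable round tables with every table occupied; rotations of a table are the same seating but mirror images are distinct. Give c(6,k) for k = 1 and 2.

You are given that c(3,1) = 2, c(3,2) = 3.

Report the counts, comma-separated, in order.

120, 274

r4: T_4,1=3×2+0=6; T_4,2=3×3+2=11
r5: T_5,1=4×6+0=24; T_5,2=4×11+6=50
r6: T_6,1=5×24+0=120; T_6,2=5×50+24=274
Read c(6,1) = 120, c(6,2) = 274.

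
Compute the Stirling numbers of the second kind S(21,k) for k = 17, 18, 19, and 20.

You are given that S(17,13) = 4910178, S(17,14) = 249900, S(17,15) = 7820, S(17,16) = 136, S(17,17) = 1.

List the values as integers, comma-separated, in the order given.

34952799, 1023435, 19285, 210

@18  (18,14):249900·14+4910178→8408778, (18,15):7820·15+249900→367200, (18,16):136·16+7820→9996, (18,17):1·17+136→153, (18,18):0·18+1→1
@19  (19,15):367200·15+8408778→13916778, (19,16):9996·16+367200→527136, (19,17):153·17+9996→12597, (19,18):1·18+153→171, (19,19):0·19+1→1
@20  (20,16):527136·16+13916778→22350954, (20,17):12597·17+527136→741285, (20,18):171·18+12597→15675, (20,19):1·19+171→190, (20,20):0·20+1→1
@21  (21,17):741285·17+22350954→34952799, (21,18):15675·18+741285→1023435, (21,19):190·19+15675→19285, (21,20):1·20+190→210
Read S(21,17) = 34952799, S(21,18) = 1023435, S(21,19) = 19285, S(21,20) = 210.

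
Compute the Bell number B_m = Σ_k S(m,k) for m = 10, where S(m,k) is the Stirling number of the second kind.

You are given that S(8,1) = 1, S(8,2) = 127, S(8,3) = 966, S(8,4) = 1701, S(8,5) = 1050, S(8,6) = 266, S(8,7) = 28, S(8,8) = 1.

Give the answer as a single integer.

i=9: T(9,1)=0+1·1=1 | T(9,2)=1+2·127=255 | T(9,3)=127+3·966=3025 | T(9,4)=966+4·1701=7770 | T(9,5)=1701+5·1050=6951 | T(9,6)=1050+6·266=2646 | T(9,7)=266+7·28=462 | T(9,8)=28+8·1=36 | T(9,9)=1+9·0=1
i=10: T(10,1)=0+1·1=1 | T(10,2)=1+2·255=511 | T(10,3)=255+3·3025=9330 | T(10,4)=3025+4·7770=34105 | T(10,5)=7770+5·6951=42525 | T(10,6)=6951+6·2646=22827 | T(10,7)=2646+7·462=5880 | T(10,8)=462+8·36=750 | T(10,9)=36+9·1=45 | T(10,10)=1+10·0=1
B_10 = ΣS(10,k) = 1+511+9330+34105+42525+22827+5880+750+45+1 = 115975

115975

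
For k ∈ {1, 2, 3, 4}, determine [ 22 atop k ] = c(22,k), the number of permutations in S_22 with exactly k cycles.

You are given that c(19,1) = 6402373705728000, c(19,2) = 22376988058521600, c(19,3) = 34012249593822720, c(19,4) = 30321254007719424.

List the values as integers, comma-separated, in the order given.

[20] T[20,1]:19*6402373705728000+0=121645100408832000 · T[20,2]:19*22376988058521600+6402373705728000=431565146817638400 · T[20,3]:19*34012249593822720+22376988058521600=668609730341153280 · T[20,4]:19*30321254007719424+34012249593822720=610116075740491776
[21] T[21,1]:20*121645100408832000+0=2432902008176640000 · T[21,2]:20*431565146817638400+121645100408832000=8752948036761600000 · T[21,3]:20*668609730341153280+431565146817638400=13803759753640704000 · T[21,4]:20*610116075740491776+668609730341153280=12870931245150988800
[22] T[22,1]:21*2432902008176640000+0=51090942171709440000 · T[22,2]:21*8752948036761600000+2432902008176640000=186244810780170240000 · T[22,3]:21*13803759753640704000+8752948036761600000=298631902863216384000 · T[22,4]:21*12870931245150988800+13803759753640704000=284093315901811468800
Read c(22,1) = 51090942171709440000, c(22,2) = 186244810780170240000, c(22,3) = 298631902863216384000, c(22,4) = 284093315901811468800.

51090942171709440000, 186244810780170240000, 298631902863216384000, 284093315901811468800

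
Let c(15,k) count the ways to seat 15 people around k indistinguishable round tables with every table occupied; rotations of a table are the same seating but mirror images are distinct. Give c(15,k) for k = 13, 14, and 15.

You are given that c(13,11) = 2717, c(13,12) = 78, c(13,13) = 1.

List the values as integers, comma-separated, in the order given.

i=14: T(14,12)=2717+13·78=3731 | T(14,13)=78+13·1=91 | T(14,14)=1+13·0=1
i=15: T(15,13)=3731+14·91=5005 | T(15,14)=91+14·1=105 | T(15,15)=1+14·0=1
Read c(15,13) = 5005, c(15,14) = 105, c(15,15) = 1.

5005, 105, 1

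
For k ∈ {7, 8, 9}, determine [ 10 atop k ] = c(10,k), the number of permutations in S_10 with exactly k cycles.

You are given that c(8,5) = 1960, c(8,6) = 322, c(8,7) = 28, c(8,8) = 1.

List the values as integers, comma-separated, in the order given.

9450, 870, 45

[9] T[9,6]:8*322+1960=4536 · T[9,7]:8*28+322=546 · T[9,8]:8*1+28=36 · T[9,9]:8*0+1=1
[10] T[10,7]:9*546+4536=9450 · T[10,8]:9*36+546=870 · T[10,9]:9*1+36=45
Read c(10,7) = 9450, c(10,8) = 870, c(10,9) = 45.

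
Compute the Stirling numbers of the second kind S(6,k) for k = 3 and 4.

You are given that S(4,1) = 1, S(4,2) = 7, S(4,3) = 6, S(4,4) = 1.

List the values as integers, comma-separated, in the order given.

row 5: T[5][2]=2·7+1=15  T[5][3]=3·6+7=25  T[5][4]=4·1+6=10
row 6: T[6][3]=3·25+15=90  T[6][4]=4·10+25=65
Read S(6,3) = 90, S(6,4) = 65.

90, 65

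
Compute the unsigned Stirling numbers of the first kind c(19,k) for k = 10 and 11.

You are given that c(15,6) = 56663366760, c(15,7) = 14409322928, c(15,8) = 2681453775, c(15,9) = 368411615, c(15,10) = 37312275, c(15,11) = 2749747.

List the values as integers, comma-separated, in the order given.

[16] T[16,7]:15*14409322928+56663366760=272803210680 · T[16,8]:15*2681453775+14409322928=54631129553 · T[16,9]:15*368411615+2681453775=8207628000 · T[16,10]:15*37312275+368411615=928095740 · T[16,11]:15*2749747+37312275=78558480
[17] T[17,8]:16*54631129553+272803210680=1146901283528 · T[17,9]:16*8207628000+54631129553=185953177553 · T[17,10]:16*928095740+8207628000=23057159840 · T[17,11]:16*78558480+928095740=2185031420
[18] T[18,9]:17*185953177553+1146901283528=4308105301929 · T[18,10]:17*23057159840+185953177553=577924894833 · T[18,11]:17*2185031420+23057159840=60202693980
[19] T[19,10]:18*577924894833+4308105301929=14710753408923 · T[19,11]:18*60202693980+577924894833=1661573386473
Read c(19,10) = 14710753408923, c(19,11) = 1661573386473.

14710753408923, 1661573386473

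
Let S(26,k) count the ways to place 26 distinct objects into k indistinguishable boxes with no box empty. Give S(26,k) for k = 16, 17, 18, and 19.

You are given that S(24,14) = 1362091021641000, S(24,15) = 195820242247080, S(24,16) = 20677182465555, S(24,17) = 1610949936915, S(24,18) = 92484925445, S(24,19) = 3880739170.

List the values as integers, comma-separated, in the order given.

12725877242482560, 1343731795378830, 107025546101760, 6433839018750

i=25: T(25,15)=1362091021641000+15·195820242247080=4299394655347200 | T(25,16)=195820242247080+16·20677182465555=526655161695960 | T(25,17)=20677182465555+17·1610949936915=48063331393110 | T(25,18)=1610949936915+18·92484925445=3275678594925 | T(25,19)=92484925445+19·3880739170=166218969675
i=26: T(26,16)=4299394655347200+16·526655161695960=12725877242482560 | T(26,17)=526655161695960+17·48063331393110=1343731795378830 | T(26,18)=48063331393110+18·3275678594925=107025546101760 | T(26,19)=3275678594925+19·166218969675=6433839018750
Read S(26,16) = 12725877242482560, S(26,17) = 1343731795378830, S(26,18) = 107025546101760, S(26,19) = 6433839018750.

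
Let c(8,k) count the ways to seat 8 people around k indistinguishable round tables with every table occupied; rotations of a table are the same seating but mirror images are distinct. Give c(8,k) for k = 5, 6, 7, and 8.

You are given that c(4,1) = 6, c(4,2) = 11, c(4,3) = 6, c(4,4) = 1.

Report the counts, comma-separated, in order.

[5] T[5,2]:4*11+6=50 · T[5,3]:4*6+11=35 · T[5,4]:4*1+6=10 · T[5,5]:4*0+1=1
[6] T[6,3]:5*35+50=225 · T[6,4]:5*10+35=85 · T[6,5]:5*1+10=15 · T[6,6]:5*0+1=1
[7] T[7,4]:6*85+225=735 · T[7,5]:6*15+85=175 · T[7,6]:6*1+15=21 · T[7,7]:6*0+1=1
[8] T[8,5]:7*175+735=1960 · T[8,6]:7*21+175=322 · T[8,7]:7*1+21=28 · T[8,8]:7*0+1=1
Read c(8,5) = 1960, c(8,6) = 322, c(8,7) = 28, c(8,8) = 1.

1960, 322, 28, 1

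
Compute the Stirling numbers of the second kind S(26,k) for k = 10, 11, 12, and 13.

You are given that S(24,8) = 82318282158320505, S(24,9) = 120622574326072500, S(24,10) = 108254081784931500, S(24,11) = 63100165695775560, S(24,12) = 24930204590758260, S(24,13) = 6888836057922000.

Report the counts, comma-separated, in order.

r25: T_25,9=9×120622574326072500+82318282158320505=1167921451092973005; T_25,10=10×108254081784931500+120622574326072500=1203163392175387500; T_25,11=11×63100165695775560+108254081784931500=802355904438462660; T_25,12=12×24930204590758260+63100165695775560=362262620784874680; T_25,13=13×6888836057922000+24930204590758260=114485073343744260
r26: T_26,10=10×1203163392175387500+1167921451092973005=13199555372846848005; T_26,11=11×802355904438462660+1203163392175387500=10029078340998476760; T_26,12=12×362262620784874680+802355904438462660=5149507353856958820; T_26,13=13×114485073343744260+362262620784874680=1850568574253550060
Read S(26,10) = 13199555372846848005, S(26,11) = 10029078340998476760, S(26,12) = 5149507353856958820, S(26,13) = 1850568574253550060.

13199555372846848005, 10029078340998476760, 5149507353856958820, 1850568574253550060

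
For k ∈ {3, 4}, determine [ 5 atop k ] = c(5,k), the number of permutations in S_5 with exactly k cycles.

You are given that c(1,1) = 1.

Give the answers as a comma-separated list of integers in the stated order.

i=2: T(2,1)=0+1·1=1 | T(2,2)=1+1·0=1
i=3: T(3,1)=0+2·1=2 | T(3,2)=1+2·1=3 | T(3,3)=1+2·0=1
i=4: T(4,2)=2+3·3=11 | T(4,3)=3+3·1=6 | T(4,4)=1+3·0=1
i=5: T(5,3)=11+4·6=35 | T(5,4)=6+4·1=10
Read c(5,3) = 35, c(5,4) = 10.

35, 10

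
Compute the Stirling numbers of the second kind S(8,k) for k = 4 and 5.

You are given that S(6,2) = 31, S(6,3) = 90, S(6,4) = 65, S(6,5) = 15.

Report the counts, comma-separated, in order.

1701, 1050

row 7: T[7][3]=3·90+31=301  T[7][4]=4·65+90=350  T[7][5]=5·15+65=140
row 8: T[8][4]=4·350+301=1701  T[8][5]=5·140+350=1050
Read S(8,4) = 1701, S(8,5) = 1050.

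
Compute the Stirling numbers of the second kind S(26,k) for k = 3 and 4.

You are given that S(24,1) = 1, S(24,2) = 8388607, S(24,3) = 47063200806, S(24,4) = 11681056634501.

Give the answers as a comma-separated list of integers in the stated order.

row 25: T[25][2]=2·8388607+1=16777215  T[25][3]=3·47063200806+8388607=141197991025  T[25][4]=4·11681056634501+47063200806=46771289738810
row 26: T[26][3]=3·141197991025+16777215=423610750290  T[26][4]=4·46771289738810+141197991025=187226356946265
Read S(26,3) = 423610750290, S(26,4) = 187226356946265.

423610750290, 187226356946265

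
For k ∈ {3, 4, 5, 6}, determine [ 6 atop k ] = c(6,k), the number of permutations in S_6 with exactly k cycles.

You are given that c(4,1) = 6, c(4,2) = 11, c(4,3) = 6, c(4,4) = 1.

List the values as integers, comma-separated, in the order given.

row 5: T[5][2]=4·11+6=50  T[5][3]=4·6+11=35  T[5][4]=4·1+6=10  T[5][5]=4·0+1=1
row 6: T[6][3]=5·35+50=225  T[6][4]=5·10+35=85  T[6][5]=5·1+10=15  T[6][6]=5·0+1=1
Read c(6,3) = 225, c(6,4) = 85, c(6,5) = 15, c(6,6) = 1.

225, 85, 15, 1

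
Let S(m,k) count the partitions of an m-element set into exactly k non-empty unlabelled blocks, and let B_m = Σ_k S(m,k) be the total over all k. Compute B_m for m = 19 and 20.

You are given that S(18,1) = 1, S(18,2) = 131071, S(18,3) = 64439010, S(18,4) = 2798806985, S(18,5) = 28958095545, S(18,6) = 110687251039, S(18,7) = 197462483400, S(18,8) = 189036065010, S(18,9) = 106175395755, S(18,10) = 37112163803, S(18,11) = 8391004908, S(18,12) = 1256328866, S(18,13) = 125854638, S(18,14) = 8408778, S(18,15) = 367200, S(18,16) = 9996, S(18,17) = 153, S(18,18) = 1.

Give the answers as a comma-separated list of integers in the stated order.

row 19: T[19][1]=1·1+0=1  T[19][2]=2·131071+1=262143  T[19][3]=3·64439010+131071=193448101  T[19][4]=4·2798806985+64439010=11259666950  T[19][5]=5·28958095545+2798806985=147589284710  T[19][6]=6·110687251039+28958095545=693081601779  T[19][7]=7·197462483400+110687251039=1492924634839  T[19][8]=8·189036065010+197462483400=1709751003480  T[19][9]=9·106175395755+189036065010=1144614626805  T[19][10]=10·37112163803+106175395755=477297033785  T[19][11]=11·8391004908+37112163803=129413217791  T[19][12]=12·1256328866+8391004908=23466951300  T[19][13]=13·125854638+1256328866=2892439160  T[19][14]=14·8408778+125854638=243577530  T[19][15]=15·367200+8408778=13916778  T[19][16]=16·9996+367200=527136  T[19][17]=17·153+9996=12597  T[19][18]=18·1+153=171  T[19][19]=19·0+1=1
row 20: T[20][1]=1·1+0=1  T[20][2]=2·262143+1=524287  T[20][3]=3·193448101+262143=580606446  T[20][4]=4·11259666950+193448101=45232115901  T[20][5]=5·147589284710+11259666950=749206090500  T[20][6]=6·693081601779+147589284710=4306078895384  T[20][7]=7·1492924634839+693081601779=11143554045652  T[20][8]=8·1709751003480+1492924634839=15170932662679  T[20][9]=9·1144614626805+1709751003480=12011282644725  T[20][10]=10·477297033785+1144614626805=5917584964655  T[20][11]=11·129413217791+477297033785=1900842429486  T[20][12]=12·23466951300+129413217791=411016633391  T[20][13]=13·2892439160+23466951300=61068660380  T[20][14]=14·243577530+2892439160=6302524580  T[20][15]=15·13916778+243577530=452329200  T[20][16]=16·527136+13916778=22350954  T[20][17]=17·12597+527136=741285  T[20][18]=18·171+12597=15675  T[20][19]=19·1+171=190  T[20][20]=20·0+1=1
B_19 = ΣS(19,k) = 1+262143+193448101+11259666950+147589284710+693081601779+1492924634839+1709751003480+1144614626805+477297033785+129413217791+23466951300+2892439160+243577530+13916778+527136+12597+171+1 = 5832742205057
B_20 = ΣS(20,k) = 1+524287+580606446+45232115901+749206090500+4306078895384+11143554045652+15170932662679+12011282644725+5917584964655+1900842429486+411016633391+61068660380+6302524580+452329200+22350954+741285+15675+190+1 = 51724158235372

5832742205057, 51724158235372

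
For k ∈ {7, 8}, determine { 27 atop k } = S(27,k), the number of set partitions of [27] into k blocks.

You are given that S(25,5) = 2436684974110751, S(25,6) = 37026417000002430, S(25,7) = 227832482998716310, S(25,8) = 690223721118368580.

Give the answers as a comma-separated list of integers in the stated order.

11647571772911241531, 47628831813556336200

row 26: T[26][6]=6·37026417000002430+2436684974110751=224595186974125331  T[26][7]=7·227832482998716310+37026417000002430=1631853797991016600  T[26][8]=8·690223721118368580+227832482998716310=5749622251945664950
row 27: T[27][7]=7·1631853797991016600+224595186974125331=11647571772911241531  T[27][8]=8·5749622251945664950+1631853797991016600=47628831813556336200
Read S(27,7) = 11647571772911241531, S(27,8) = 47628831813556336200.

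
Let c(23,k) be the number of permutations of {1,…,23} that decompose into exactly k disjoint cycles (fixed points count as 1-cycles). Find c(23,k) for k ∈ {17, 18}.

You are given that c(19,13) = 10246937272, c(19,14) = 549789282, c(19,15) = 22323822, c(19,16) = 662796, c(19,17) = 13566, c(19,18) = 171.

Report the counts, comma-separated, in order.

i=20: T(20,14)=10246937272+19·549789282=20692933630 | T(20,15)=549789282+19·22323822=973941900 | T(20,16)=22323822+19·662796=34916946 | T(20,17)=662796+19·13566=920550 | T(20,18)=13566+19·171=16815
i=21: T(21,15)=20692933630+20·973941900=40171771630 | T(21,16)=973941900+20·34916946=1672280820 | T(21,17)=34916946+20·920550=53327946 | T(21,18)=920550+20·16815=1256850
i=22: T(22,16)=40171771630+21·1672280820=75289668850 | T(22,17)=1672280820+21·53327946=2792167686 | T(22,18)=53327946+21·1256850=79721796
i=23: T(23,17)=75289668850+22·2792167686=136717357942 | T(23,18)=2792167686+22·79721796=4546047198
Read c(23,17) = 136717357942, c(23,18) = 4546047198.

136717357942, 4546047198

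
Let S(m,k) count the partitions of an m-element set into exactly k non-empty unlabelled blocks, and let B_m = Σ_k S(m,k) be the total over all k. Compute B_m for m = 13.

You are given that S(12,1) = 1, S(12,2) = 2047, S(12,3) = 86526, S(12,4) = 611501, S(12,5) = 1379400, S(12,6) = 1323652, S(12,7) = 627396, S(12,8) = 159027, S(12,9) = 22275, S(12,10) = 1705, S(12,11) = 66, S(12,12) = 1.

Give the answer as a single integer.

@13  (13,1):1·1+0→1, (13,2):2047·2+1→4095, (13,3):86526·3+2047→261625, (13,4):611501·4+86526→2532530, (13,5):1379400·5+611501→7508501, (13,6):1323652·6+1379400→9321312, (13,7):627396·7+1323652→5715424, (13,8):159027·8+627396→1899612, (13,9):22275·9+159027→359502, (13,10):1705·10+22275→39325, (13,11):66·11+1705→2431, (13,12):1·12+66→78, (13,13):0·13+1→1
B_13 = ΣS(13,k) = 1+4095+261625+2532530+7508501+9321312+5715424+1899612+359502+39325+2431+78+1 = 27644437

27644437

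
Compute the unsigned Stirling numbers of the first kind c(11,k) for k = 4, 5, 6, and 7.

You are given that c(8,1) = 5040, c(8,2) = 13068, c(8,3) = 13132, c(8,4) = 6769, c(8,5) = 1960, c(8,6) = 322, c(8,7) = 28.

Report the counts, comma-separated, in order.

8409500, 3416930, 902055, 157773

[9] T[9,2]:8*13068+5040=109584 · T[9,3]:8*13132+13068=118124 · T[9,4]:8*6769+13132=67284 · T[9,5]:8*1960+6769=22449 · T[9,6]:8*322+1960=4536 · T[9,7]:8*28+322=546
[10] T[10,3]:9*118124+109584=1172700 · T[10,4]:9*67284+118124=723680 · T[10,5]:9*22449+67284=269325 · T[10,6]:9*4536+22449=63273 · T[10,7]:9*546+4536=9450
[11] T[11,4]:10*723680+1172700=8409500 · T[11,5]:10*269325+723680=3416930 · T[11,6]:10*63273+269325=902055 · T[11,7]:10*9450+63273=157773
Read c(11,4) = 8409500, c(11,5) = 3416930, c(11,6) = 902055, c(11,7) = 157773.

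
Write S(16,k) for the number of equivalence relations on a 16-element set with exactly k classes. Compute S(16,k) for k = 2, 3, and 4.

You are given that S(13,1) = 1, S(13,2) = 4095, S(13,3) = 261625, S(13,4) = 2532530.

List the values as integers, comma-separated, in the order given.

32767, 7141686, 171798901

r14: T_14,1=1×1+0=1; T_14,2=2×4095+1=8191; T_14,3=3×261625+4095=788970; T_14,4=4×2532530+261625=10391745
r15: T_15,1=1×1+0=1; T_15,2=2×8191+1=16383; T_15,3=3×788970+8191=2375101; T_15,4=4×10391745+788970=42355950
r16: T_16,2=2×16383+1=32767; T_16,3=3×2375101+16383=7141686; T_16,4=4×42355950+2375101=171798901
Read S(16,2) = 32767, S(16,3) = 7141686, S(16,4) = 171798901.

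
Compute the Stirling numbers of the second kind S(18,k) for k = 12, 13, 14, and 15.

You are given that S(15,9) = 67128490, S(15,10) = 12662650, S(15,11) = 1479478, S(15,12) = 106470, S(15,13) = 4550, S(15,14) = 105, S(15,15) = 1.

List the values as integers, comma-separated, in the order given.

i=16: T(16,10)=67128490+10·12662650=193754990 | T(16,11)=12662650+11·1479478=28936908 | T(16,12)=1479478+12·106470=2757118 | T(16,13)=106470+13·4550=165620 | T(16,14)=4550+14·105=6020 | T(16,15)=105+15·1=120
i=17: T(17,11)=193754990+11·28936908=512060978 | T(17,12)=28936908+12·2757118=62022324 | T(17,13)=2757118+13·165620=4910178 | T(17,14)=165620+14·6020=249900 | T(17,15)=6020+15·120=7820
i=18: T(18,12)=512060978+12·62022324=1256328866 | T(18,13)=62022324+13·4910178=125854638 | T(18,14)=4910178+14·249900=8408778 | T(18,15)=249900+15·7820=367200
Read S(18,12) = 1256328866, S(18,13) = 125854638, S(18,14) = 8408778, S(18,15) = 367200.

1256328866, 125854638, 8408778, 367200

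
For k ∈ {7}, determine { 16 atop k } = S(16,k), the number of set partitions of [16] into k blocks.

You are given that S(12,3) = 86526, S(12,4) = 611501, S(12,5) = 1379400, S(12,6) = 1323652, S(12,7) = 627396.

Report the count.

row 13: T[13][4]=4·611501+86526=2532530  T[13][5]=5·1379400+611501=7508501  T[13][6]=6·1323652+1379400=9321312  T[13][7]=7·627396+1323652=5715424
row 14: T[14][5]=5·7508501+2532530=40075035  T[14][6]=6·9321312+7508501=63436373  T[14][7]=7·5715424+9321312=49329280
row 15: T[15][6]=6·63436373+40075035=420693273  T[15][7]=7·49329280+63436373=408741333
row 16: T[16][7]=7·408741333+420693273=3281882604
Read S(16,7) = 3281882604.

3281882604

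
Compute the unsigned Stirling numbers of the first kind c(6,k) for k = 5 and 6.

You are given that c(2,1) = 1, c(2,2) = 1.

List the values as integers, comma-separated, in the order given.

15, 1

@3  (3,2):1·2+1→3, (3,3):0·2+1→1
@4  (4,3):1·3+3→6, (4,4):0·3+1→1
@5  (5,4):1·4+6→10, (5,5):0·4+1→1
@6  (6,5):1·5+10→15, (6,6):0·5+1→1
Read c(6,5) = 15, c(6,6) = 1.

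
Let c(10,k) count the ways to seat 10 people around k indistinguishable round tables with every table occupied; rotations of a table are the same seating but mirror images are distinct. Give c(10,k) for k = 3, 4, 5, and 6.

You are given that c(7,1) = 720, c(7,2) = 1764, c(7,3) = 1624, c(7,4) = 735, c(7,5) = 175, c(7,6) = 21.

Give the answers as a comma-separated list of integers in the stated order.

1172700, 723680, 269325, 63273

[8] T[8,1]:7*720+0=5040 · T[8,2]:7*1764+720=13068 · T[8,3]:7*1624+1764=13132 · T[8,4]:7*735+1624=6769 · T[8,5]:7*175+735=1960 · T[8,6]:7*21+175=322
[9] T[9,2]:8*13068+5040=109584 · T[9,3]:8*13132+13068=118124 · T[9,4]:8*6769+13132=67284 · T[9,5]:8*1960+6769=22449 · T[9,6]:8*322+1960=4536
[10] T[10,3]:9*118124+109584=1172700 · T[10,4]:9*67284+118124=723680 · T[10,5]:9*22449+67284=269325 · T[10,6]:9*4536+22449=63273
Read c(10,3) = 1172700, c(10,4) = 723680, c(10,5) = 269325, c(10,6) = 63273.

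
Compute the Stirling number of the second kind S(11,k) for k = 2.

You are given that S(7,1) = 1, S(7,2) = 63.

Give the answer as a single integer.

1023

@8  (8,1):1·1+0→1, (8,2):63·2+1→127
@9  (9,1):1·1+0→1, (9,2):127·2+1→255
@10  (10,1):1·1+0→1, (10,2):255·2+1→511
@11  (11,2):511·2+1→1023
Read S(11,2) = 1023.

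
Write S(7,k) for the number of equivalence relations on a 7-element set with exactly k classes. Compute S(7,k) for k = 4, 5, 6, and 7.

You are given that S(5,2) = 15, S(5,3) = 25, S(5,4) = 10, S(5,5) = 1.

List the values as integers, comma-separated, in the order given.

i=6: T(6,3)=15+3·25=90 | T(6,4)=25+4·10=65 | T(6,5)=10+5·1=15 | T(6,6)=1+6·0=1
i=7: T(7,4)=90+4·65=350 | T(7,5)=65+5·15=140 | T(7,6)=15+6·1=21 | T(7,7)=1+7·0=1
Read S(7,4) = 350, S(7,5) = 140, S(7,6) = 21, S(7,7) = 1.

350, 140, 21, 1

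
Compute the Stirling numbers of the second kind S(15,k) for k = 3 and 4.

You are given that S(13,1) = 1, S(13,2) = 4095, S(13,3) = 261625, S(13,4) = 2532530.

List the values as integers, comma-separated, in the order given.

2375101, 42355950

@14  (14,2):4095·2+1→8191, (14,3):261625·3+4095→788970, (14,4):2532530·4+261625→10391745
@15  (15,3):788970·3+8191→2375101, (15,4):10391745·4+788970→42355950
Read S(15,3) = 2375101, S(15,4) = 42355950.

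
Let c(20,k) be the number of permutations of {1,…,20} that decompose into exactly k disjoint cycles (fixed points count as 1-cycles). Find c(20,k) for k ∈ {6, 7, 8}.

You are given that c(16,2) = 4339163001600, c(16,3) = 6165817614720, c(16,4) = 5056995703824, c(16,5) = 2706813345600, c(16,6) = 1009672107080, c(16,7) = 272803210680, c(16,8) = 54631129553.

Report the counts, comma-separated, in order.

i=17: T(17,3)=4339163001600+16·6165817614720=102992244837120 | T(17,4)=6165817614720+16·5056995703824=87077748875904 | T(17,5)=5056995703824+16·2706813345600=48366009233424 | T(17,6)=2706813345600+16·1009672107080=18861567058880 | T(17,7)=1009672107080+16·272803210680=5374523477960 | T(17,8)=272803210680+16·54631129553=1146901283528
i=18: T(18,4)=102992244837120+17·87077748875904=1583313975727488 | T(18,5)=87077748875904+17·48366009233424=909299905844112 | T(18,6)=48366009233424+17·18861567058880=369012649234384 | T(18,7)=18861567058880+17·5374523477960=110228466184200 | T(18,8)=5374523477960+17·1146901283528=24871845297936
i=19: T(19,5)=1583313975727488+18·909299905844112=17950712280921504 | T(19,6)=909299905844112+18·369012649234384=7551527592063024 | T(19,7)=369012649234384+18·110228466184200=2353125040549984 | T(19,8)=110228466184200+18·24871845297936=557921681547048
i=20: T(20,6)=17950712280921504+19·7551527592063024=161429736530118960 | T(20,7)=7551527592063024+19·2353125040549984=52260903362512720 | T(20,8)=2353125040549984+19·557921681547048=12953636989943896
Read c(20,6) = 161429736530118960, c(20,7) = 52260903362512720, c(20,8) = 12953636989943896.

161429736530118960, 52260903362512720, 12953636989943896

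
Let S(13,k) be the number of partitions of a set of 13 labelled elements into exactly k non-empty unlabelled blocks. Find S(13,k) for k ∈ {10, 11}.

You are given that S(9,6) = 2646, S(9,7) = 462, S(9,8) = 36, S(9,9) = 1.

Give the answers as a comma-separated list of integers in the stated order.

r10: T_10,7=7×462+2646=5880; T_10,8=8×36+462=750; T_10,9=9×1+36=45; T_10,10=10×0+1=1
r11: T_11,8=8×750+5880=11880; T_11,9=9×45+750=1155; T_11,10=10×1+45=55; T_11,11=11×0+1=1
r12: T_12,9=9×1155+11880=22275; T_12,10=10×55+1155=1705; T_12,11=11×1+55=66
r13: T_13,10=10×1705+22275=39325; T_13,11=11×66+1705=2431
Read S(13,10) = 39325, S(13,11) = 2431.

39325, 2431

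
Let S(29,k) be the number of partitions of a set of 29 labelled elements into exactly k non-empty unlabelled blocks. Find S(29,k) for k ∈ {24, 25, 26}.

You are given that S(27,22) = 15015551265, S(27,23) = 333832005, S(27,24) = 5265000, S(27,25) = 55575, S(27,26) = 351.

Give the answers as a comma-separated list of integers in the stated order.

row 28: T[28][23]=23·333832005+15015551265=22693687380  T[28][24]=24·5265000+333832005=460192005  T[28][25]=25·55575+5265000=6654375  T[28][26]=26·351+55575=64701
row 29: T[29][24]=24·460192005+22693687380=33738295500  T[29][25]=25·6654375+460192005=626551380  T[29][26]=26·64701+6654375=8336601
Read S(29,24) = 33738295500, S(29,25) = 626551380, S(29,26) = 8336601.

33738295500, 626551380, 8336601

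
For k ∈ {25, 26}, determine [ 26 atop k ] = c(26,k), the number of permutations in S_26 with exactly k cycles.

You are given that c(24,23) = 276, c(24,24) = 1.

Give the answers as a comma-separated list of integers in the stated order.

[25] T[25,24]:24*1+276=300 · T[25,25]:24*0+1=1
[26] T[26,25]:25*1+300=325 · T[26,26]:25*0+1=1
Read c(26,25) = 325, c(26,26) = 1.

325, 1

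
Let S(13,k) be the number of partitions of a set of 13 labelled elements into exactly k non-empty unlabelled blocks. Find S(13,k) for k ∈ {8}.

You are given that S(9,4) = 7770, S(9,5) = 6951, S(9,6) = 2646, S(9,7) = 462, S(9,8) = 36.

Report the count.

1899612

r10: T_10,5=5×6951+7770=42525; T_10,6=6×2646+6951=22827; T_10,7=7×462+2646=5880; T_10,8=8×36+462=750
r11: T_11,6=6×22827+42525=179487; T_11,7=7×5880+22827=63987; T_11,8=8×750+5880=11880
r12: T_12,7=7×63987+179487=627396; T_12,8=8×11880+63987=159027
r13: T_13,8=8×159027+627396=1899612
Read S(13,8) = 1899612.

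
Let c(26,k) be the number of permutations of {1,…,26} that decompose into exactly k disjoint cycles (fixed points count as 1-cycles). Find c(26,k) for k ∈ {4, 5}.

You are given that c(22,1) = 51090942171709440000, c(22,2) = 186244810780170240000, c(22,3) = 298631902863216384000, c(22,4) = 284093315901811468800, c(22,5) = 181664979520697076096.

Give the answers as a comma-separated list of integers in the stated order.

i=23: T(23,1)=0+22·51090942171709440000=1124000727777607680000 | T(23,2)=51090942171709440000+22·186244810780170240000=4148476779335454720000 | T(23,3)=186244810780170240000+22·298631902863216384000=6756146673770930688000 | T(23,4)=298631902863216384000+22·284093315901811468800=6548684852703068697600 | T(23,5)=284093315901811468800+22·181664979520697076096=4280722865357147142912
i=24: T(24,2)=1124000727777607680000+23·4148476779335454720000=96538966652493066240000 | T(24,3)=4148476779335454720000+23·6756146673770930688000=159539850276066860544000 | T(24,4)=6756146673770930688000+23·6548684852703068697600=157375898285941510732800 | T(24,5)=6548684852703068697600+23·4280722865357147142912=105005310755917452984576
i=25: T(25,3)=96538966652493066240000+24·159539850276066860544000=3925495373278097719296000 | T(25,4)=159539850276066860544000+24·157375898285941510732800=3936561409138663118131200 | T(25,5)=157375898285941510732800+24·105005310755917452984576=2677503356427960382362624
i=26: T(26,4)=3925495373278097719296000+25·3936561409138663118131200=102339530601744675672576000 | T(26,5)=3936561409138663118131200+25·2677503356427960382362624=70874145319837672677196800
Read c(26,4) = 102339530601744675672576000, c(26,5) = 70874145319837672677196800.

102339530601744675672576000, 70874145319837672677196800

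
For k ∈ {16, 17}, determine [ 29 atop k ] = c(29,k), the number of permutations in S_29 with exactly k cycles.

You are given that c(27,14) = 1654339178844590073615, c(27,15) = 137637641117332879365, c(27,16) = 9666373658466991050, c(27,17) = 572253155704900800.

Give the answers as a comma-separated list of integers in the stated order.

16532187926098943672490, 1101911578045922391915

i=28: T(28,15)=1654339178844590073615+27·137637641117332879365=5370555489012577816470 | T(28,16)=137637641117332879365+27·9666373658466991050=398629729895941637715 | T(28,17)=9666373658466991050+27·572253155704900800=25117208862499312650
i=29: T(29,16)=5370555489012577816470+28·398629729895941637715=16532187926098943672490 | T(29,17)=398629729895941637715+28·25117208862499312650=1101911578045922391915
Read c(29,16) = 16532187926098943672490, c(29,17) = 1101911578045922391915.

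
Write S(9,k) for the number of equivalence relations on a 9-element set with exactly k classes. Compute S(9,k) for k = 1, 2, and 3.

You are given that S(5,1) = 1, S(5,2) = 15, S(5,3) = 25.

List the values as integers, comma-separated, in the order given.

i=6: T(6,1)=0+1·1=1 | T(6,2)=1+2·15=31 | T(6,3)=15+3·25=90
i=7: T(7,1)=0+1·1=1 | T(7,2)=1+2·31=63 | T(7,3)=31+3·90=301
i=8: T(8,1)=0+1·1=1 | T(8,2)=1+2·63=127 | T(8,3)=63+3·301=966
i=9: T(9,1)=0+1·1=1 | T(9,2)=1+2·127=255 | T(9,3)=127+3·966=3025
Read S(9,1) = 1, S(9,2) = 255, S(9,3) = 3025.

1, 255, 3025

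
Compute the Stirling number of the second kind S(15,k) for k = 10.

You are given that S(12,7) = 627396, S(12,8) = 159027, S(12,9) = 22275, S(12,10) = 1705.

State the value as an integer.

[13] T[13,8]:8*159027+627396=1899612 · T[13,9]:9*22275+159027=359502 · T[13,10]:10*1705+22275=39325
[14] T[14,9]:9*359502+1899612=5135130 · T[14,10]:10*39325+359502=752752
[15] T[15,10]:10*752752+5135130=12662650
Read S(15,10) = 12662650.

12662650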